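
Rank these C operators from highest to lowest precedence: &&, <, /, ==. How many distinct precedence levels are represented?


Looking up precedence for each operator:
  && -> precedence 2
  < -> precedence 4
  / -> precedence 6
  == -> precedence 3
Sorted highest to lowest: /, <, ==, &&
Distinct precedence values: [6, 4, 3, 2]
Number of distinct levels: 4

4


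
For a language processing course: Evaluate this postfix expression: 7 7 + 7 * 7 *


Processing tokens left to right:
Push 7, Push 7
Pop 7 and 7, compute 7 + 7 = 14, push 14
Push 7
Pop 14 and 7, compute 14 * 7 = 98, push 98
Push 7
Pop 98 and 7, compute 98 * 7 = 686, push 686
Stack result: 686

686


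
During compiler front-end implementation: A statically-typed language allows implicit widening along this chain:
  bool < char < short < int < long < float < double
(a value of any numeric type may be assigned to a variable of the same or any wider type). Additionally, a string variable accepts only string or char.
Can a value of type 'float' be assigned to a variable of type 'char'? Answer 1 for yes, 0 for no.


Target variable type: char
Source value type: float
Numeric ranks: float=5, char=1
Widening allowed iff rank(source) <= rank(target): 5 <= 1? No
Result: 0

0


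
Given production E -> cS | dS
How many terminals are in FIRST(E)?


Production: E -> cS | dS
Examining each alternative for leading terminals:
  E -> cS : first terminal = 'c'
  E -> dS : first terminal = 'd'
FIRST(E) = {c, d}
Count: 2

2


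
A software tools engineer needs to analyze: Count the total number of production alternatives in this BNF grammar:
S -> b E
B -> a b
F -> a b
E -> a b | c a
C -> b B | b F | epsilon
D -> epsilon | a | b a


Counting alternatives per rule:
  S: 1 alternative(s)
  B: 1 alternative(s)
  F: 1 alternative(s)
  E: 2 alternative(s)
  C: 3 alternative(s)
  D: 3 alternative(s)
Sum: 1 + 1 + 1 + 2 + 3 + 3 = 11

11


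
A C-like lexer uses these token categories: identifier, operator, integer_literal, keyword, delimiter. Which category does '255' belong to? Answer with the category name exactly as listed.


Token: '255'
Checking categories:
  identifier: no
  integer_literal: YES
  operator: no
  keyword: no
  delimiter: no
Category: integer_literal

integer_literal


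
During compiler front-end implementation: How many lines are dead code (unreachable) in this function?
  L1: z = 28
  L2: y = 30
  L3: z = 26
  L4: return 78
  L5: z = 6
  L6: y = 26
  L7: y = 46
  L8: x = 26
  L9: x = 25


Analyzing control flow:
  L1: reachable (before return)
  L2: reachable (before return)
  L3: reachable (before return)
  L4: reachable (return statement)
  L5: DEAD (after return at L4)
  L6: DEAD (after return at L4)
  L7: DEAD (after return at L4)
  L8: DEAD (after return at L4)
  L9: DEAD (after return at L4)
Return at L4, total lines = 9
Dead lines: L5 through L9
Count: 5

5


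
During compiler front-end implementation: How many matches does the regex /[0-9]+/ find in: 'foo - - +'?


Pattern: /[0-9]+/ (int literals)
Input: 'foo - - +'
Scanning for matches:
Total matches: 0

0


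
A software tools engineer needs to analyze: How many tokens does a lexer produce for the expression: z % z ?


Scanning 'z % z'
Token 1: 'z' -> identifier
Token 2: '%' -> operator
Token 3: 'z' -> identifier
Total tokens: 3

3


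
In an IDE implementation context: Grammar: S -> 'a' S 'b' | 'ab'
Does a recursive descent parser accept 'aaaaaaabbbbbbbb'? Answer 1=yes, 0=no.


Grammar accepts strings of the form a^n b^n (n >= 1)
Word: 'aaaaaaabbbbbbbb'
Counting: 7 a's and 8 b's
Check: 7 == 8? No
Mismatch: a-count != b-count
Rejected

0


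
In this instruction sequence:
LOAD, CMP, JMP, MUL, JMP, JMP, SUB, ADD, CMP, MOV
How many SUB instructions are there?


Scanning instruction sequence for SUB:
  Position 1: LOAD
  Position 2: CMP
  Position 3: JMP
  Position 4: MUL
  Position 5: JMP
  Position 6: JMP
  Position 7: SUB <- MATCH
  Position 8: ADD
  Position 9: CMP
  Position 10: MOV
Matches at positions: [7]
Total SUB count: 1

1


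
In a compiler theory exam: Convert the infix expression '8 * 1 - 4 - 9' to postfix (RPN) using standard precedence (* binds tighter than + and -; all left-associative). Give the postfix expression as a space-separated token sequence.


Applying the shunting-yard algorithm:
  Operand 8 -> output
  Push '*' onto operator stack -> op-stack: [*]
  Operand 1 -> output
  See '-' (prec 1); top '*' (prec 2) >= it -> pop '*' to output
  Push '-' onto operator stack -> op-stack: [-]
  Operand 4 -> output
  See '-' (prec 1); top '-' (prec 1) >= it -> pop '-' to output
  Push '-' onto operator stack -> op-stack: [-]
  Operand 9 -> output
  End of input: pop '-' to output
Postfix result: 8 1 * 4 - 9 -

8 1 * 4 - 9 -


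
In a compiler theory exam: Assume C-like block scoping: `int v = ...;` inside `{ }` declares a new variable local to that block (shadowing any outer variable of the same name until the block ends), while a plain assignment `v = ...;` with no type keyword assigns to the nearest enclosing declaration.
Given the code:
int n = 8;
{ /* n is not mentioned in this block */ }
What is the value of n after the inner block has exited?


Analyzing scoping rules:
Outer scope: declares n = 8
Inner block: n is neither redeclared nor assigned -> unchanged
After the block -> 8
Result: 8

8


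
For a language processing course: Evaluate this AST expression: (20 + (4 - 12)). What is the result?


Expression: (20 + (4 - 12))
Evaluating step by step:
  4 - 12 = -8
  20 + -8 = 12
Result: 12

12


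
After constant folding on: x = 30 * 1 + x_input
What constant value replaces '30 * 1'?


Identifying constant sub-expression:
  Original: x = 30 * 1 + x_input
  30 and 1 are both compile-time constants
  Evaluating: 30 * 1 = 30
  After folding: x = 30 + x_input

30


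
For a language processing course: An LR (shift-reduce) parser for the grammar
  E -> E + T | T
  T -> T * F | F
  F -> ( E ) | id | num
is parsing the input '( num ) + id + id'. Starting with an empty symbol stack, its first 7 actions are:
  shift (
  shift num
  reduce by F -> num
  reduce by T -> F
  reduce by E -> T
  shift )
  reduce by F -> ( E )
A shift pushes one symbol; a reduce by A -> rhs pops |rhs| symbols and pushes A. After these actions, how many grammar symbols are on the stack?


Tracking the symbol stack through each action:
  Action 1: shift '(' : push -> stack = [(] (size 1)
  Action 2: shift 'num' : push -> stack = [(, num] (size 2)
  Action 3: reduce by F -> num : pop 1, push F -> stack = [(, F] (size 2)
  Action 4: reduce by T -> F : pop 1, push T -> stack = [(, T] (size 2)
  Action 5: reduce by E -> T : pop 1, push E -> stack = [(, E] (size 2)
  Action 6: shift ')' : push -> stack = [(, E, )] (size 3)
  Action 7: reduce by F -> ( E ) : pop 3, push F -> stack = [F] (size 1)
Final stack size: 1

1


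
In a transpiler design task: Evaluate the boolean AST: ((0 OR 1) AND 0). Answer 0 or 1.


Step 1: Evaluate inner node
  0 OR 1 = 1
Step 2: Evaluate root node
  1 AND 0 = 0

0


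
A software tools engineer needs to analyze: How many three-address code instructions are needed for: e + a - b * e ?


Expression: e + a - b * e
Generating three-address code (respecting * over +/- precedence):
  Instruction 1: t1 = b * e
  Instruction 2: t2 = e + a
  Instruction 3: t3 = t2 - t1
Total instructions: 3

3


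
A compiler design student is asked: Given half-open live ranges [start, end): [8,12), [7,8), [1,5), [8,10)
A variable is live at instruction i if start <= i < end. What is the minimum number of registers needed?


Live ranges:
  Var0: [8, 12)
  Var1: [7, 8)
  Var2: [1, 5)
  Var3: [8, 10)
Sweep-line events (position, delta, active):
  pos=1 start -> active=1
  pos=5 end -> active=0
  pos=7 start -> active=1
  pos=8 end -> active=0
  pos=8 start -> active=1
  pos=8 start -> active=2
  pos=10 end -> active=1
  pos=12 end -> active=0
Maximum simultaneous active: 2
Minimum registers needed: 2

2


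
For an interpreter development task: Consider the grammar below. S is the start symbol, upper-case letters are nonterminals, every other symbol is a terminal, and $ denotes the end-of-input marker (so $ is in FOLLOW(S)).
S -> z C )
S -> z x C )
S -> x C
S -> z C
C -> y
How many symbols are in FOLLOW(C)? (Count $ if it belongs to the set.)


S is the start symbol and does not occur in any rule body, so FOLLOW(S) = {$}.
Examining every occurrence of C in a rule body:
  S -> z C ) : C is followed by terminal ')' -> add ')'
  S -> z x C ) : C is followed by terminal ')' -> add ')' (already in the set)
  S -> x C : C is at the right end -> add FOLLOW(S) = {$}
  S -> z C : C is at the right end -> add FOLLOW(S) = {$} (already in the set)
  C -> y : C does not occur in the body -> contributes nothing
FOLLOW(C) = {), $}
Count: 2

2


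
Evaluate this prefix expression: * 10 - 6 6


Parsing prefix expression: * 10 - 6 6
Step 1: Innermost operation '- 6 6'
  6 - 6 = 0
Step 2: Outer operation '* 10 [0]'
  10 * 0 = 0

0


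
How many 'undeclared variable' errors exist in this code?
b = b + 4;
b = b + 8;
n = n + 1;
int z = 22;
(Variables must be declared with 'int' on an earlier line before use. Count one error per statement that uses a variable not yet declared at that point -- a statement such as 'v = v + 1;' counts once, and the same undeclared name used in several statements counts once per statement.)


Scanning code line by line:
  Line 1: use 'b' -> ERROR (undeclared)
  Line 2: use 'b' -> ERROR (undeclared)
  Line 3: use 'n' -> ERROR (undeclared)
  Line 4: declare 'z' -> declared = ['z']
Total undeclared variable errors: 3

3


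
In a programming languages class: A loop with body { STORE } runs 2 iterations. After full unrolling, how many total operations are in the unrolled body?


Loop body operations: STORE (1 op per iteration)
Unrolling 2 iterations:
  Iteration 1: STORE (1 ops)
  Iteration 2: STORE (1 ops)
Total: 2 iterations * 1 ops/iter = 2 operations

2


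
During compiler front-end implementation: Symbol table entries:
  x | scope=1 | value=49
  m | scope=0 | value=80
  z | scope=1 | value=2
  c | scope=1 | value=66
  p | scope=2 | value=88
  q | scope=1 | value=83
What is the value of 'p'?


Searching symbol table for 'p':
  x | scope=1 | value=49
  m | scope=0 | value=80
  z | scope=1 | value=2
  c | scope=1 | value=66
  p | scope=2 | value=88 <- MATCH
  q | scope=1 | value=83
Found 'p' at scope 2 with value 88

88


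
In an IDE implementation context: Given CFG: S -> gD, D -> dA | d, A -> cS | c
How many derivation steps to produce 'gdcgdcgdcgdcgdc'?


Grammar: S -> gD, D -> dA | d, A -> cS | c
Deriving 'gdcgdcgdcgdcgdc':
Step 1: S -> gD => gD
Step 2: D -> dA => gdA
Step 3: A -> cS => gdcS
Step 4: S -> gD => gdcgD
Step 5: D -> dA => gdcgdA
Step 6: A -> cS => gdcgdcS
Step 7: S -> gD => gdcgdcgD
Step 8: D -> dA => gdcgdcgdA
Step 9: A -> cS => gdcgdcgdcS
Step 10: S -> gD => gdcgdcgdcgD
Step 11: D -> dA => gdcgdcgdcgdA
Step 12: A -> cS => gdcgdcgdcgdcS
Step 13: S -> gD => gdcgdcgdcgdcgD
Step 14: D -> dA => gdcgdcgdcgdcgdA
Step 15: A -> c => gdcgdcgdcgdcgdc
Total derivation steps: 15

15


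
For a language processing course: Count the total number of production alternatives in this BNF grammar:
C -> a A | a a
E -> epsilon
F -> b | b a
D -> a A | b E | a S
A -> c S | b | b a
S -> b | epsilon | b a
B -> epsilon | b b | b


Counting alternatives per rule:
  C: 2 alternative(s)
  E: 1 alternative(s)
  F: 2 alternative(s)
  D: 3 alternative(s)
  A: 3 alternative(s)
  S: 3 alternative(s)
  B: 3 alternative(s)
Sum: 2 + 1 + 2 + 3 + 3 + 3 + 3 = 17

17


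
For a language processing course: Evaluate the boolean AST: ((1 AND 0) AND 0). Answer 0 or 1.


Step 1: Evaluate inner node
  1 AND 0 = 0
Step 2: Evaluate root node
  0 AND 0 = 0

0


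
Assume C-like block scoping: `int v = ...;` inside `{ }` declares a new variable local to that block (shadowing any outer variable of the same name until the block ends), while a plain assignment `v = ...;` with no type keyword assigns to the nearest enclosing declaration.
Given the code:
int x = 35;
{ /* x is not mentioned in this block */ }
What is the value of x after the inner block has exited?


Analyzing scoping rules:
Outer scope: declares x = 35
Inner block: x is neither redeclared nor assigned -> unchanged
After the block -> 35
Result: 35

35


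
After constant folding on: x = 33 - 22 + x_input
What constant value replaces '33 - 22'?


Identifying constant sub-expression:
  Original: x = 33 - 22 + x_input
  33 and 22 are both compile-time constants
  Evaluating: 33 - 22 = 11
  After folding: x = 11 + x_input

11


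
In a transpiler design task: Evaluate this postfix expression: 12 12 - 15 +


Processing tokens left to right:
Push 12, Push 12
Pop 12 and 12, compute 12 - 12 = 0, push 0
Push 15
Pop 0 and 15, compute 0 + 15 = 15, push 15
Stack result: 15

15


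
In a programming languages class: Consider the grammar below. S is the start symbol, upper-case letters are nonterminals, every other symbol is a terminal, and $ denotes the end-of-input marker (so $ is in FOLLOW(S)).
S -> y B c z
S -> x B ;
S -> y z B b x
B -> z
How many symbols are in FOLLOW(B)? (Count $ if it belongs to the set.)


S is the start symbol and does not occur in any rule body, so FOLLOW(S) = {$}.
Examining every occurrence of B in a rule body:
  S -> y B c z : B is followed by terminal 'c' -> add 'c'
  S -> x B ; : B is followed by terminal ';' -> add ';'
  S -> y z B b x : B is followed by terminal 'b' -> add 'b'
  B -> z : B does not occur in the body -> contributes nothing
FOLLOW(B) = {;, b, c}
Count: 3

3


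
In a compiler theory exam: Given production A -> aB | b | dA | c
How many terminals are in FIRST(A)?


Production: A -> aB | b | dA | c
Examining each alternative for leading terminals:
  A -> aB : first terminal = 'a'
  A -> b : first terminal = 'b'
  A -> dA : first terminal = 'd'
  A -> c : first terminal = 'c'
FIRST(A) = {a, b, c, d}
Count: 4

4


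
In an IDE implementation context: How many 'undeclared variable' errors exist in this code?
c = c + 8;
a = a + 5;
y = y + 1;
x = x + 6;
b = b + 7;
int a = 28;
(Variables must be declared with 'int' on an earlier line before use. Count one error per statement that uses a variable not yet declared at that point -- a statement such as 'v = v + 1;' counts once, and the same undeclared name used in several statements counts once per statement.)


Scanning code line by line:
  Line 1: use 'c' -> ERROR (undeclared)
  Line 2: use 'a' -> ERROR (undeclared)
  Line 3: use 'y' -> ERROR (undeclared)
  Line 4: use 'x' -> ERROR (undeclared)
  Line 5: use 'b' -> ERROR (undeclared)
  Line 6: declare 'a' -> declared = ['a']
Total undeclared variable errors: 5

5


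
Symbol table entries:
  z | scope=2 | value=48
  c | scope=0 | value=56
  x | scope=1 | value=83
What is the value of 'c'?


Searching symbol table for 'c':
  z | scope=2 | value=48
  c | scope=0 | value=56 <- MATCH
  x | scope=1 | value=83
Found 'c' at scope 0 with value 56

56


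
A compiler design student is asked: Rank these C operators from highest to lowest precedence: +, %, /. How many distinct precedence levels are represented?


Looking up precedence for each operator:
  + -> precedence 5
  % -> precedence 6
  / -> precedence 6
Sorted highest to lowest: %, /, +
Distinct precedence values: [6, 5]
Number of distinct levels: 2

2


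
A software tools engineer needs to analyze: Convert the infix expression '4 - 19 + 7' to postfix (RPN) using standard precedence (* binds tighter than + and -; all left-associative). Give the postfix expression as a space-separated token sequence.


Applying the shunting-yard algorithm:
  Operand 4 -> output
  Push '-' onto operator stack -> op-stack: [-]
  Operand 19 -> output
  See '+' (prec 1); top '-' (prec 1) >= it -> pop '-' to output
  Push '+' onto operator stack -> op-stack: [+]
  Operand 7 -> output
  End of input: pop '+' to output
Postfix result: 4 19 - 7 +

4 19 - 7 +


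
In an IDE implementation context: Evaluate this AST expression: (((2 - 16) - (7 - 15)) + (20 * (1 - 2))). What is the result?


Expression: (((2 - 16) - (7 - 15)) + (20 * (1 - 2)))
Evaluating step by step:
  2 - 16 = -14
  7 - 15 = -8
  -14 - -8 = -6
  1 - 2 = -1
  20 * -1 = -20
  -6 + -20 = -26
Result: -26

-26


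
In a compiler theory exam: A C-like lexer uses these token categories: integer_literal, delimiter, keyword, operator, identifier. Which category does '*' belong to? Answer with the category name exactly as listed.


Token: '*'
Checking categories:
  identifier: no
  integer_literal: no
  operator: YES
  keyword: no
  delimiter: no
Category: operator

operator


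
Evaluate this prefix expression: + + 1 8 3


Parsing prefix expression: + + 1 8 3
Step 1: Innermost operation '+ 1 8'
  1 + 8 = 9
Step 2: Outer operation '+ [9] 3'
  9 + 3 = 12

12


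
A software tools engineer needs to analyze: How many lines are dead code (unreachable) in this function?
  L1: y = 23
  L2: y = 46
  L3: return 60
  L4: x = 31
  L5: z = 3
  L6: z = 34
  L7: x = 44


Analyzing control flow:
  L1: reachable (before return)
  L2: reachable (before return)
  L3: reachable (return statement)
  L4: DEAD (after return at L3)
  L5: DEAD (after return at L3)
  L6: DEAD (after return at L3)
  L7: DEAD (after return at L3)
Return at L3, total lines = 7
Dead lines: L4 through L7
Count: 4

4


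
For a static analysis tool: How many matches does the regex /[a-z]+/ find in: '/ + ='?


Pattern: /[a-z]+/ (identifiers)
Input: '/ + ='
Scanning for matches:
Total matches: 0

0


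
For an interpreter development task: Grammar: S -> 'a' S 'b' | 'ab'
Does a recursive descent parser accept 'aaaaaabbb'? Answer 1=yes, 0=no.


Grammar accepts strings of the form a^n b^n (n >= 1)
Word: 'aaaaaabbb'
Counting: 6 a's and 3 b's
Check: 6 == 3? No
Mismatch: a-count != b-count
Rejected

0


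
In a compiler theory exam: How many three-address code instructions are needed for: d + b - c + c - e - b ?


Expression: d + b - c + c - e - b
Generating three-address code (respecting * over +/- precedence):
  Instruction 1: t1 = d + b
  Instruction 2: t2 = t1 - c
  Instruction 3: t3 = t2 + c
  Instruction 4: t4 = t3 - e
  Instruction 5: t5 = t4 - b
Total instructions: 5

5


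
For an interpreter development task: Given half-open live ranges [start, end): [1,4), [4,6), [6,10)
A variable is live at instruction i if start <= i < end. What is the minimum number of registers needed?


Live ranges:
  Var0: [1, 4)
  Var1: [4, 6)
  Var2: [6, 10)
Sweep-line events (position, delta, active):
  pos=1 start -> active=1
  pos=4 end -> active=0
  pos=4 start -> active=1
  pos=6 end -> active=0
  pos=6 start -> active=1
  pos=10 end -> active=0
Maximum simultaneous active: 1
Minimum registers needed: 1

1


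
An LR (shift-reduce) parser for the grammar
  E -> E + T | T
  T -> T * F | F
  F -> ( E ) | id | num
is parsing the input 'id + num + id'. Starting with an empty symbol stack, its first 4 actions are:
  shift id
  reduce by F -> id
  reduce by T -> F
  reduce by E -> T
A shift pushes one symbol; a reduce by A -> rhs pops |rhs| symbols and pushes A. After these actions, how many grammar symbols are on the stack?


Tracking the symbol stack through each action:
  Action 1: shift 'id' : push -> stack = [id] (size 1)
  Action 2: reduce by F -> id : pop 1, push F -> stack = [F] (size 1)
  Action 3: reduce by T -> F : pop 1, push T -> stack = [T] (size 1)
  Action 4: reduce by E -> T : pop 1, push E -> stack = [E] (size 1)
Final stack size: 1

1


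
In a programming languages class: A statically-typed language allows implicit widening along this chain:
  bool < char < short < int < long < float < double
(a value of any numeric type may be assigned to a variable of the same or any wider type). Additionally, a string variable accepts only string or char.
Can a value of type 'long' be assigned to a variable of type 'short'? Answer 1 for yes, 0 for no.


Target variable type: short
Source value type: long
Numeric ranks: long=4, short=2
Widening allowed iff rank(source) <= rank(target): 4 <= 2? No
Result: 0

0


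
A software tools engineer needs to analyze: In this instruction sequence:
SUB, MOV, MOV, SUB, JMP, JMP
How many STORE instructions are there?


Scanning instruction sequence for STORE:
  Position 1: SUB
  Position 2: MOV
  Position 3: MOV
  Position 4: SUB
  Position 5: JMP
  Position 6: JMP
Matches at positions: []
Total STORE count: 0

0


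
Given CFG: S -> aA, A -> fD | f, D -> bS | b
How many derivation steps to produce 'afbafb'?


Grammar: S -> aA, A -> fD | f, D -> bS | b
Deriving 'afbafb':
Step 1: S -> aA => aA
Step 2: A -> fD => afD
Step 3: D -> bS => afbS
Step 4: S -> aA => afbaA
Step 5: A -> fD => afbafD
Step 6: D -> b => afbafb
Total derivation steps: 6

6


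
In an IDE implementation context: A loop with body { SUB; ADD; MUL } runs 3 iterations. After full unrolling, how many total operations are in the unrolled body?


Loop body operations: SUB, ADD, MUL (3 ops per iteration)
Unrolling 3 iterations:
  Iteration 1: SUB, ADD, MUL (3 ops)
  Iteration 2: SUB, ADD, MUL (3 ops)
  Iteration 3: SUB, ADD, MUL (3 ops)
Total: 3 iterations * 3 ops/iter = 9 operations

9


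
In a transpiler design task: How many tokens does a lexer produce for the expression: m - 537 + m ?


Scanning 'm - 537 + m'
Token 1: 'm' -> identifier
Token 2: '-' -> operator
Token 3: '537' -> integer_literal
Token 4: '+' -> operator
Token 5: 'm' -> identifier
Total tokens: 5

5


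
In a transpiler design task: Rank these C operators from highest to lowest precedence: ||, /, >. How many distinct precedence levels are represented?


Looking up precedence for each operator:
  || -> precedence 1
  / -> precedence 6
  > -> precedence 4
Sorted highest to lowest: /, >, ||
Distinct precedence values: [6, 4, 1]
Number of distinct levels: 3

3


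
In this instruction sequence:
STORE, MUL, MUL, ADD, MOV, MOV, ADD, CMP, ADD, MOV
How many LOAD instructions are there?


Scanning instruction sequence for LOAD:
  Position 1: STORE
  Position 2: MUL
  Position 3: MUL
  Position 4: ADD
  Position 5: MOV
  Position 6: MOV
  Position 7: ADD
  Position 8: CMP
  Position 9: ADD
  Position 10: MOV
Matches at positions: []
Total LOAD count: 0

0


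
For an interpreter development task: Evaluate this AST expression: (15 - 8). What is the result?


Expression: (15 - 8)
Evaluating step by step:
  15 - 8 = 7
Result: 7

7


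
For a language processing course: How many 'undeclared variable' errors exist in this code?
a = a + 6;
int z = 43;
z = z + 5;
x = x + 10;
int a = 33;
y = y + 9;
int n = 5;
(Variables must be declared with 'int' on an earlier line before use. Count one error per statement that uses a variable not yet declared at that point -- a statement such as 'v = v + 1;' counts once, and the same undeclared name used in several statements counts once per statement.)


Scanning code line by line:
  Line 1: use 'a' -> ERROR (undeclared)
  Line 2: declare 'z' -> declared = ['z']
  Line 3: use 'z' -> OK (declared)
  Line 4: use 'x' -> ERROR (undeclared)
  Line 5: declare 'a' -> declared = ['a', 'z']
  Line 6: use 'y' -> ERROR (undeclared)
  Line 7: declare 'n' -> declared = ['a', 'n', 'z']
Total undeclared variable errors: 3

3


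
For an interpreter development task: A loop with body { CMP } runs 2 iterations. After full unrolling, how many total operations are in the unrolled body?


Loop body operations: CMP (1 op per iteration)
Unrolling 2 iterations:
  Iteration 1: CMP (1 ops)
  Iteration 2: CMP (1 ops)
Total: 2 iterations * 1 ops/iter = 2 operations

2


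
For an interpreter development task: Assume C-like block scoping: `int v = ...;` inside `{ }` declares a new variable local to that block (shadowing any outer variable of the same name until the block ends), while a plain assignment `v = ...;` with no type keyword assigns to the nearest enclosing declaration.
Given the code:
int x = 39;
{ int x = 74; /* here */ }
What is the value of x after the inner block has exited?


Analyzing scoping rules:
Outer scope: declares x = 39
Inner block: 'int x = 74;' declares a NEW x that shadows the outer one
When the block exits the inner x goes out of scope; the outer x was never modified -> 39
Result: 39

39


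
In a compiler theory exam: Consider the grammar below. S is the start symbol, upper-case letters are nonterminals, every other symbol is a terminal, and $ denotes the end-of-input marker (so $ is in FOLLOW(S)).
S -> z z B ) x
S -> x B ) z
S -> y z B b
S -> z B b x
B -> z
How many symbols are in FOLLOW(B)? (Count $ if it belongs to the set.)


S is the start symbol and does not occur in any rule body, so FOLLOW(S) = {$}.
Examining every occurrence of B in a rule body:
  S -> z z B ) x : B is followed by terminal ')' -> add ')'
  S -> x B ) z : B is followed by terminal ')' -> add ')' (already in the set)
  S -> y z B b : B is followed by terminal 'b' -> add 'b'
  S -> z B b x : B is followed by terminal 'b' -> add 'b' (already in the set)
  B -> z : B does not occur in the body -> contributes nothing
FOLLOW(B) = {), b}
Count: 2

2


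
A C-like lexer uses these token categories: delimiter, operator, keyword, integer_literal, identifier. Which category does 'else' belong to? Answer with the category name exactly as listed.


Token: 'else'
Checking categories:
  identifier: no
  integer_literal: no
  operator: no
  keyword: YES
  delimiter: no
Category: keyword

keyword


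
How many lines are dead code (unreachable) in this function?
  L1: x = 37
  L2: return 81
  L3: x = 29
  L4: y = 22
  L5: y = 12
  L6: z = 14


Analyzing control flow:
  L1: reachable (before return)
  L2: reachable (return statement)
  L3: DEAD (after return at L2)
  L4: DEAD (after return at L2)
  L5: DEAD (after return at L2)
  L6: DEAD (after return at L2)
Return at L2, total lines = 6
Dead lines: L3 through L6
Count: 4

4


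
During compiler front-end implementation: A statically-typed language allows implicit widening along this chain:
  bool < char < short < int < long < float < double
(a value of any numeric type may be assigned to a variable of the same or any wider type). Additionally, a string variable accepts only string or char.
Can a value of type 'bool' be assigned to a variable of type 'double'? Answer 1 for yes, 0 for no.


Target variable type: double
Source value type: bool
Numeric ranks: bool=0, double=6
Widening allowed iff rank(source) <= rank(target): 0 <= 6? Yes
Result: 1

1


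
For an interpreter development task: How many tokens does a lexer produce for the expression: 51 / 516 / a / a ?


Scanning '51 / 516 / a / a'
Token 1: '51' -> integer_literal
Token 2: '/' -> operator
Token 3: '516' -> integer_literal
Token 4: '/' -> operator
Token 5: 'a' -> identifier
Token 6: '/' -> operator
Token 7: 'a' -> identifier
Total tokens: 7

7


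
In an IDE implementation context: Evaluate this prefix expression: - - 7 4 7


Parsing prefix expression: - - 7 4 7
Step 1: Innermost operation '- 7 4'
  7 - 4 = 3
Step 2: Outer operation '- [3] 7'
  3 - 7 = -4

-4


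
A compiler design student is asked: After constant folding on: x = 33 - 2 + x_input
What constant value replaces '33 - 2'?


Identifying constant sub-expression:
  Original: x = 33 - 2 + x_input
  33 and 2 are both compile-time constants
  Evaluating: 33 - 2 = 31
  After folding: x = 31 + x_input

31


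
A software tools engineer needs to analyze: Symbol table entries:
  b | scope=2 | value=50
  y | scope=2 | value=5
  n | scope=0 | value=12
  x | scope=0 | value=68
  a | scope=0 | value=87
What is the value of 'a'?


Searching symbol table for 'a':
  b | scope=2 | value=50
  y | scope=2 | value=5
  n | scope=0 | value=12
  x | scope=0 | value=68
  a | scope=0 | value=87 <- MATCH
Found 'a' at scope 0 with value 87

87


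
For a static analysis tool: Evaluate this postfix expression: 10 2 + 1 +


Processing tokens left to right:
Push 10, Push 2
Pop 10 and 2, compute 10 + 2 = 12, push 12
Push 1
Pop 12 and 1, compute 12 + 1 = 13, push 13
Stack result: 13

13


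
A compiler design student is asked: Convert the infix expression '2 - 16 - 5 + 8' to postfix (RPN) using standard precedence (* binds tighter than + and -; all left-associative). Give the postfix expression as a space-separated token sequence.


Applying the shunting-yard algorithm:
  Operand 2 -> output
  Push '-' onto operator stack -> op-stack: [-]
  Operand 16 -> output
  See '-' (prec 1); top '-' (prec 1) >= it -> pop '-' to output
  Push '-' onto operator stack -> op-stack: [-]
  Operand 5 -> output
  See '+' (prec 1); top '-' (prec 1) >= it -> pop '-' to output
  Push '+' onto operator stack -> op-stack: [+]
  Operand 8 -> output
  End of input: pop '+' to output
Postfix result: 2 16 - 5 - 8 +

2 16 - 5 - 8 +


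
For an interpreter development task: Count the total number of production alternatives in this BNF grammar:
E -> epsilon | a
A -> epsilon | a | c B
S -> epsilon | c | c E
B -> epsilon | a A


Counting alternatives per rule:
  E: 2 alternative(s)
  A: 3 alternative(s)
  S: 3 alternative(s)
  B: 2 alternative(s)
Sum: 2 + 3 + 3 + 2 = 10

10


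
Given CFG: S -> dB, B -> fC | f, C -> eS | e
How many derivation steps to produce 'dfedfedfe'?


Grammar: S -> dB, B -> fC | f, C -> eS | e
Deriving 'dfedfedfe':
Step 1: S -> dB => dB
Step 2: B -> fC => dfC
Step 3: C -> eS => dfeS
Step 4: S -> dB => dfedB
Step 5: B -> fC => dfedfC
Step 6: C -> eS => dfedfeS
Step 7: S -> dB => dfedfedB
Step 8: B -> fC => dfedfedfC
Step 9: C -> e => dfedfedfe
Total derivation steps: 9

9


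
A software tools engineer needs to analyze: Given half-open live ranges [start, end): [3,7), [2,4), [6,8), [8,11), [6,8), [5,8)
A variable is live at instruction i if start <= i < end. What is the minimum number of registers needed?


Live ranges:
  Var0: [3, 7)
  Var1: [2, 4)
  Var2: [6, 8)
  Var3: [8, 11)
  Var4: [6, 8)
  Var5: [5, 8)
Sweep-line events (position, delta, active):
  pos=2 start -> active=1
  pos=3 start -> active=2
  pos=4 end -> active=1
  pos=5 start -> active=2
  pos=6 start -> active=3
  pos=6 start -> active=4
  pos=7 end -> active=3
  pos=8 end -> active=2
  pos=8 end -> active=1
  pos=8 end -> active=0
  pos=8 start -> active=1
  pos=11 end -> active=0
Maximum simultaneous active: 4
Minimum registers needed: 4

4


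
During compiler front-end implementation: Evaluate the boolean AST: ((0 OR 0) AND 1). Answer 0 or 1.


Step 1: Evaluate inner node
  0 OR 0 = 0
Step 2: Evaluate root node
  0 AND 1 = 0

0


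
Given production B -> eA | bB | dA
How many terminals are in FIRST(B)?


Production: B -> eA | bB | dA
Examining each alternative for leading terminals:
  B -> eA : first terminal = 'e'
  B -> bB : first terminal = 'b'
  B -> dA : first terminal = 'd'
FIRST(B) = {b, d, e}
Count: 3

3


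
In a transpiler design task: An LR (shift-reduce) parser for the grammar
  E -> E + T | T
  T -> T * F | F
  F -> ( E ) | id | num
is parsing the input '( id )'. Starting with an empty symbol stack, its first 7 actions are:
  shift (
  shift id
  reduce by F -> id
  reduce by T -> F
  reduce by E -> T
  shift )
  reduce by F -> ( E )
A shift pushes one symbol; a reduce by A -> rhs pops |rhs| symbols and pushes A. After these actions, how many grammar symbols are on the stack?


Tracking the symbol stack through each action:
  Action 1: shift '(' : push -> stack = [(] (size 1)
  Action 2: shift 'id' : push -> stack = [(, id] (size 2)
  Action 3: reduce by F -> id : pop 1, push F -> stack = [(, F] (size 2)
  Action 4: reduce by T -> F : pop 1, push T -> stack = [(, T] (size 2)
  Action 5: reduce by E -> T : pop 1, push E -> stack = [(, E] (size 2)
  Action 6: shift ')' : push -> stack = [(, E, )] (size 3)
  Action 7: reduce by F -> ( E ) : pop 3, push F -> stack = [F] (size 1)
Final stack size: 1

1


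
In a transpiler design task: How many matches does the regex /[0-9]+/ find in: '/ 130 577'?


Pattern: /[0-9]+/ (int literals)
Input: '/ 130 577'
Scanning for matches:
  Match 1: '130'
  Match 2: '577'
Total matches: 2

2


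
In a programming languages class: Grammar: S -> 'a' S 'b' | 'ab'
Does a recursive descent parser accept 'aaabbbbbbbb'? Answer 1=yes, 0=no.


Grammar accepts strings of the form a^n b^n (n >= 1)
Word: 'aaabbbbbbbb'
Counting: 3 a's and 8 b's
Check: 3 == 8? No
Mismatch: a-count != b-count
Rejected

0


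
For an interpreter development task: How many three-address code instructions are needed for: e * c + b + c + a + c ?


Expression: e * c + b + c + a + c
Generating three-address code (respecting * over +/- precedence):
  Instruction 1: t1 = e * c
  Instruction 2: t2 = t1 + b
  Instruction 3: t3 = t2 + c
  Instruction 4: t4 = t3 + a
  Instruction 5: t5 = t4 + c
Total instructions: 5

5


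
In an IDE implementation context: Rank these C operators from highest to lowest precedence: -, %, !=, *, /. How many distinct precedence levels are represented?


Looking up precedence for each operator:
  - -> precedence 5
  % -> precedence 6
  != -> precedence 3
  * -> precedence 6
  / -> precedence 6
Sorted highest to lowest: %, *, /, -, !=
Distinct precedence values: [6, 5, 3]
Number of distinct levels: 3

3


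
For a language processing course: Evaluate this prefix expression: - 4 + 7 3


Parsing prefix expression: - 4 + 7 3
Step 1: Innermost operation '+ 7 3'
  7 + 3 = 10
Step 2: Outer operation '- 4 [10]'
  4 - 10 = -6

-6


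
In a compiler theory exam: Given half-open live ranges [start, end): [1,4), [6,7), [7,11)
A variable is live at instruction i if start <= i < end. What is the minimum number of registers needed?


Live ranges:
  Var0: [1, 4)
  Var1: [6, 7)
  Var2: [7, 11)
Sweep-line events (position, delta, active):
  pos=1 start -> active=1
  pos=4 end -> active=0
  pos=6 start -> active=1
  pos=7 end -> active=0
  pos=7 start -> active=1
  pos=11 end -> active=0
Maximum simultaneous active: 1
Minimum registers needed: 1

1


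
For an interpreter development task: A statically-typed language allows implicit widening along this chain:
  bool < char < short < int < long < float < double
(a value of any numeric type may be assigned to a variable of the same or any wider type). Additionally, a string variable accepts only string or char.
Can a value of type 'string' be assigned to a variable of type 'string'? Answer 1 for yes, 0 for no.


Target variable type: string
Source value type: string
Rule: string accepts only {string, char}
  source 'string' in {string, char}? Yes
Result: 1

1


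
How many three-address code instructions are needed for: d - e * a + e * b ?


Expression: d - e * a + e * b
Generating three-address code (respecting * over +/- precedence):
  Instruction 1: t1 = e * a
  Instruction 2: t2 = e * b
  Instruction 3: t3 = d - t1
  Instruction 4: t4 = t3 + t2
Total instructions: 4

4


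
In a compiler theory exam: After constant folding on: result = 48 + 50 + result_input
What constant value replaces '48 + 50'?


Identifying constant sub-expression:
  Original: result = 48 + 50 + result_input
  48 and 50 are both compile-time constants
  Evaluating: 48 + 50 = 98
  After folding: result = 98 + result_input

98


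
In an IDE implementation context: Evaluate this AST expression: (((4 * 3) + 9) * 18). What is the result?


Expression: (((4 * 3) + 9) * 18)
Evaluating step by step:
  4 * 3 = 12
  12 + 9 = 21
  21 * 18 = 378
Result: 378

378


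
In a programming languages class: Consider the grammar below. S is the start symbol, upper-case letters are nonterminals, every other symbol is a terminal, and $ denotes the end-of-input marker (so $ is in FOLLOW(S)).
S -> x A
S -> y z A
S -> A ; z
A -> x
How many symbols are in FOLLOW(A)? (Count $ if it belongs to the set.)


S is the start symbol and does not occur in any rule body, so FOLLOW(S) = {$}.
Examining every occurrence of A in a rule body:
  S -> x A : A is at the right end -> add FOLLOW(S) = {$}
  S -> y z A : A is at the right end -> add FOLLOW(S) = {$} (already in the set)
  S -> A ; z : A is followed by terminal ';' -> add ';'
  A -> x : A does not occur in the body -> contributes nothing
FOLLOW(A) = {;, $}
Count: 2

2


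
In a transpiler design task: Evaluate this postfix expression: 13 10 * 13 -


Processing tokens left to right:
Push 13, Push 10
Pop 13 and 10, compute 13 * 10 = 130, push 130
Push 13
Pop 130 and 13, compute 130 - 13 = 117, push 117
Stack result: 117

117


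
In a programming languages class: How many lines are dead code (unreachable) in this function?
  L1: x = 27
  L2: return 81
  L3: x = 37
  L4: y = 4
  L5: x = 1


Analyzing control flow:
  L1: reachable (before return)
  L2: reachable (return statement)
  L3: DEAD (after return at L2)
  L4: DEAD (after return at L2)
  L5: DEAD (after return at L2)
Return at L2, total lines = 5
Dead lines: L3 through L5
Count: 3

3


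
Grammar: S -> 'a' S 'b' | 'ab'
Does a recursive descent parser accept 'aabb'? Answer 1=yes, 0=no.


Grammar accepts strings of the form a^n b^n (n >= 1)
Word: 'aabb'
Counting: 2 a's and 2 b's
Check: 2 == 2? Yes
Derivation (S -> aSb applied 1 time(s), then S -> ab): S => aSb => aabb
Accepted

1


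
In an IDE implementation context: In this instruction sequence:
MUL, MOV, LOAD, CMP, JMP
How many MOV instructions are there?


Scanning instruction sequence for MOV:
  Position 1: MUL
  Position 2: MOV <- MATCH
  Position 3: LOAD
  Position 4: CMP
  Position 5: JMP
Matches at positions: [2]
Total MOV count: 1

1


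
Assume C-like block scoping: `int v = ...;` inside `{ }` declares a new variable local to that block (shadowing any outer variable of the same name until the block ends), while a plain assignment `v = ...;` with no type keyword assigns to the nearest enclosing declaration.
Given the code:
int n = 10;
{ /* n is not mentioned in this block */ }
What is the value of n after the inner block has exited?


Analyzing scoping rules:
Outer scope: declares n = 10
Inner block: n is neither redeclared nor assigned -> unchanged
After the block -> 10
Result: 10

10


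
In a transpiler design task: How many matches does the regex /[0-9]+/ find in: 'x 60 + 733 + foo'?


Pattern: /[0-9]+/ (int literals)
Input: 'x 60 + 733 + foo'
Scanning for matches:
  Match 1: '60'
  Match 2: '733'
Total matches: 2

2


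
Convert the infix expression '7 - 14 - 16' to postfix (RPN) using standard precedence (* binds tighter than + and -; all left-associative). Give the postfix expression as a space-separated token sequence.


Applying the shunting-yard algorithm:
  Operand 7 -> output
  Push '-' onto operator stack -> op-stack: [-]
  Operand 14 -> output
  See '-' (prec 1); top '-' (prec 1) >= it -> pop '-' to output
  Push '-' onto operator stack -> op-stack: [-]
  Operand 16 -> output
  End of input: pop '-' to output
Postfix result: 7 14 - 16 -

7 14 - 16 -


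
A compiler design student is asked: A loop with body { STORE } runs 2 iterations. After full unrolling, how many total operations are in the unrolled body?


Loop body operations: STORE (1 op per iteration)
Unrolling 2 iterations:
  Iteration 1: STORE (1 ops)
  Iteration 2: STORE (1 ops)
Total: 2 iterations * 1 ops/iter = 2 operations

2


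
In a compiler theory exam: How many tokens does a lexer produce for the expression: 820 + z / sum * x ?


Scanning '820 + z / sum * x'
Token 1: '820' -> integer_literal
Token 2: '+' -> operator
Token 3: 'z' -> identifier
Token 4: '/' -> operator
Token 5: 'sum' -> identifier
Token 6: '*' -> operator
Token 7: 'x' -> identifier
Total tokens: 7

7


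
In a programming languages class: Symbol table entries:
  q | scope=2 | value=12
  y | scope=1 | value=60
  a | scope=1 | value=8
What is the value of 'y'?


Searching symbol table for 'y':
  q | scope=2 | value=12
  y | scope=1 | value=60 <- MATCH
  a | scope=1 | value=8
Found 'y' at scope 1 with value 60

60


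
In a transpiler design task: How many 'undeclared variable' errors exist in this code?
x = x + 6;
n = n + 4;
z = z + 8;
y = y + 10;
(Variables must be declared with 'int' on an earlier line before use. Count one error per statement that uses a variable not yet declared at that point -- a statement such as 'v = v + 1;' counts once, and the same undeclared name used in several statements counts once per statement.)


Scanning code line by line:
  Line 1: use 'x' -> ERROR (undeclared)
  Line 2: use 'n' -> ERROR (undeclared)
  Line 3: use 'z' -> ERROR (undeclared)
  Line 4: use 'y' -> ERROR (undeclared)
Total undeclared variable errors: 4

4
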